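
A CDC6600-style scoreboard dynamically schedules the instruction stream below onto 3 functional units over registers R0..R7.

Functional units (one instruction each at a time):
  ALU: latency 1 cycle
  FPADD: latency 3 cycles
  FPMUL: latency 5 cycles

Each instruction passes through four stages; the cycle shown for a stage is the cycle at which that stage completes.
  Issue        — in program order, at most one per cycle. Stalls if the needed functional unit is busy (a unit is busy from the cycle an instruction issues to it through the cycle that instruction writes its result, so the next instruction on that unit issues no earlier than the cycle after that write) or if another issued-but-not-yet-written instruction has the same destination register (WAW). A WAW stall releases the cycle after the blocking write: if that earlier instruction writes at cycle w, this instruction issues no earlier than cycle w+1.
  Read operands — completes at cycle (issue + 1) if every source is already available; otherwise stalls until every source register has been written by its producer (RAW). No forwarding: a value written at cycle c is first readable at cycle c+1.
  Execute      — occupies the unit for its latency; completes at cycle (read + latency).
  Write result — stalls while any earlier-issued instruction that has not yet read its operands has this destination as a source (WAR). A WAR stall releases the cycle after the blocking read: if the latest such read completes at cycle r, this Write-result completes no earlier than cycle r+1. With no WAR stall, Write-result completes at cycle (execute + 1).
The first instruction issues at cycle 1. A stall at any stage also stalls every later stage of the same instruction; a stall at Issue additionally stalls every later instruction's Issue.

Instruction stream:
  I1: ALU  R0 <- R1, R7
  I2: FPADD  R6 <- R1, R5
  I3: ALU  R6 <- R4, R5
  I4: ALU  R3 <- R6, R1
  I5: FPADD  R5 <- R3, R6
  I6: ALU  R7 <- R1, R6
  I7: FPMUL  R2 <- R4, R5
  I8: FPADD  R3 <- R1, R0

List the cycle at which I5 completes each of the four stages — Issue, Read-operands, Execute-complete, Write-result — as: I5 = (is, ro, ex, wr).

I5 = (13, 16, 19, 20)

c1: issue I1 (ALU)
c2: I1 read-ops, issue I2 (FPADD)
c3: I1 finished on ALU, I2 read-ops
c4: I1→R0
c6: I2 finished on FPADD
c7: I2→R6
c8: issue I3 (ALU)
c9: I3 read-ops
c10: I3 finished on ALU
c11: I3→R6
c12: issue I4 (ALU)
c13: I4 read-ops, issue I5 (FPADD)
c14: I4 finished on ALU
c15: I4→R3
c16: I5 read-ops, issue I6 (ALU)
c17: I6 read-ops, issue I7 (FPMUL)
c18: I6 finished on ALU
c19: I5 finished on FPADD, I6→R7
c20: I5→R5
c21: I7 read-ops, issue I8 (FPADD)
c22: I8 read-ops
c25: I8 finished on FPADD
c26: I7 finished on FPMUL, I8→R3
c27: I7→R2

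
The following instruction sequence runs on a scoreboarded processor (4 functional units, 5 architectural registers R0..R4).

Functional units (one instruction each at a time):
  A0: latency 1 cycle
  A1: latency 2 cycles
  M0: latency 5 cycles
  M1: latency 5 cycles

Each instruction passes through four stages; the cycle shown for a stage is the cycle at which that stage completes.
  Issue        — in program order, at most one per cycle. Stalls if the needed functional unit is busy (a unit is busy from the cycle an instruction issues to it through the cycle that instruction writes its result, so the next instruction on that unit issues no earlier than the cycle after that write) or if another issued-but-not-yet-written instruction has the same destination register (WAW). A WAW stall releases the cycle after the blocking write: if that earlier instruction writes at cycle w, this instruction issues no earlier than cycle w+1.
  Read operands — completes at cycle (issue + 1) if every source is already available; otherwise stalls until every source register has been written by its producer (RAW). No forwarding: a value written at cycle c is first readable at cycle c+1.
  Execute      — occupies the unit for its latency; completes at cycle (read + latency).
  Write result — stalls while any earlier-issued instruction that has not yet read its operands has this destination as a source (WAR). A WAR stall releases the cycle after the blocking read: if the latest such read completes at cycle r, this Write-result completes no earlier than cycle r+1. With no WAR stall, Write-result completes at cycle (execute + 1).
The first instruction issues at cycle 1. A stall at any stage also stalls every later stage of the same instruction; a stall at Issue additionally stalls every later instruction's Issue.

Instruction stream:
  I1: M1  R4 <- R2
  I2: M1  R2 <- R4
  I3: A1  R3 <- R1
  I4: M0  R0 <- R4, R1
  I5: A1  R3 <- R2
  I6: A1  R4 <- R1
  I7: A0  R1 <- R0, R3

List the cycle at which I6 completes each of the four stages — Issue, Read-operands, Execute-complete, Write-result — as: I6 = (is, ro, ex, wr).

I6 = (21, 22, 24, 25)

[I1] 1/2/7/8
[I2] 9/10/15/16  (struct: M1 busy until I1 writes@8)
[I3] 10/11/13/14
[I4] 11/12/17/18
[I5] 15/17/19/20  (struct: A1 busy until I3 writes@14; RAW R2: wait I2 write@16)
[I6] 21/22/24/25  (struct: A1 busy until I5 writes@20)
[I7] 22/23/24/25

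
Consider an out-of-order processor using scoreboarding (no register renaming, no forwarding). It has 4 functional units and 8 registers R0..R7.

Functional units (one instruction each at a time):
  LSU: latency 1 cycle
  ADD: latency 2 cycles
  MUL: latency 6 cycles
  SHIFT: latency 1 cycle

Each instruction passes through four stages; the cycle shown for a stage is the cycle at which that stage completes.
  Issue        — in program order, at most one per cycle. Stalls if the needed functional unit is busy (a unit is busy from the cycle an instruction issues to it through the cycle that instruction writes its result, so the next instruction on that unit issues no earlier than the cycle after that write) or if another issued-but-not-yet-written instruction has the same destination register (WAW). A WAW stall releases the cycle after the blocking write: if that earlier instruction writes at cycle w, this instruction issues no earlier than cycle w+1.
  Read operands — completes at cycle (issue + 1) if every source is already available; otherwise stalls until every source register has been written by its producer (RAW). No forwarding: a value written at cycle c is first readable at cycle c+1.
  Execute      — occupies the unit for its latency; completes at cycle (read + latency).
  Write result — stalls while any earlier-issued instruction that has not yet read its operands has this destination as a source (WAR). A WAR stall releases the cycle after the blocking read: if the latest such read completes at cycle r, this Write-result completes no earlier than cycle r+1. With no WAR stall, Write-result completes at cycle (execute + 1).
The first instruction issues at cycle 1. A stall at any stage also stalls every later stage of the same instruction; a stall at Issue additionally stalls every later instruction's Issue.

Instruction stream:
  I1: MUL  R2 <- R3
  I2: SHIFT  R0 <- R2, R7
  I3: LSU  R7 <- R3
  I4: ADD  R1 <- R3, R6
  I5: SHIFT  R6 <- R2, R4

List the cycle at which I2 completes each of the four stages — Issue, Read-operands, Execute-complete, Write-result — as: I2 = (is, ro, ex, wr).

[I1] 1/2/8/9
[I2] 2/10/11/12  (RAW R2: wait I1 write@9)
[I3] 3/4/5/11  (WAR R7: wait I2 read@10)
[I4] 4/5/7/8
[I5] 13/14/15/16  (struct: SHIFT busy until I2 writes@12)

I2 = (2, 10, 11, 12)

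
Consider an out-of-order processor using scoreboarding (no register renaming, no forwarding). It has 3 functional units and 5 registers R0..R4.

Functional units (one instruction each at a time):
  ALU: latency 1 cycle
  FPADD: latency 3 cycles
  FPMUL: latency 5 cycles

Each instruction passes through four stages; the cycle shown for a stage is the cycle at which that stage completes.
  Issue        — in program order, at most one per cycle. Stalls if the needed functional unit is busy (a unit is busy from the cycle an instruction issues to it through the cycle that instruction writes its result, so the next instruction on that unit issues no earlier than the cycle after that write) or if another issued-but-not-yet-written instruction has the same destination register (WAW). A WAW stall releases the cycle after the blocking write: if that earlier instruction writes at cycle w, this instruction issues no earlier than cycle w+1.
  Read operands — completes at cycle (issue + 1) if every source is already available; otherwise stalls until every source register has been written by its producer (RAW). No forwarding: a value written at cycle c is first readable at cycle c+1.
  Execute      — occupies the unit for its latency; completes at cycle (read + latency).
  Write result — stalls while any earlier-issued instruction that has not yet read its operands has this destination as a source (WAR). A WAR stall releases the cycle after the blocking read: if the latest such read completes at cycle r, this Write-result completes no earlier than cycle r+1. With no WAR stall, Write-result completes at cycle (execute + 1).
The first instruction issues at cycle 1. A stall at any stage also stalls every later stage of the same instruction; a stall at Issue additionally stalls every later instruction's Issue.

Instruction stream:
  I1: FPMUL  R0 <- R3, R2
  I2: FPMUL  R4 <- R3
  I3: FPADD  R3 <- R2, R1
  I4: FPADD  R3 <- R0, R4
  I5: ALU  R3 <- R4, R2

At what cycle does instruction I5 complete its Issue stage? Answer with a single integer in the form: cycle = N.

cycle = 22

t=1  I1 issues→FPMUL
t=2  I1 reads
t=7  I1 exec-done
t=8  I1 writes R0
t=9  I2 issues→FPMUL
t=10  I2 reads; I3 issues→FPADD
t=11  I3 reads
t=14  I3 exec-done
t=15  I2 exec-done; I3 writes R3
t=16  I2 writes R4; I4 issues→FPADD
t=17  I4 reads
t=20  I4 exec-done
t=21  I4 writes R3
t=22  I5 issues→ALU
t=23  I5 reads
t=24  I5 exec-done
t=25  I5 writes R3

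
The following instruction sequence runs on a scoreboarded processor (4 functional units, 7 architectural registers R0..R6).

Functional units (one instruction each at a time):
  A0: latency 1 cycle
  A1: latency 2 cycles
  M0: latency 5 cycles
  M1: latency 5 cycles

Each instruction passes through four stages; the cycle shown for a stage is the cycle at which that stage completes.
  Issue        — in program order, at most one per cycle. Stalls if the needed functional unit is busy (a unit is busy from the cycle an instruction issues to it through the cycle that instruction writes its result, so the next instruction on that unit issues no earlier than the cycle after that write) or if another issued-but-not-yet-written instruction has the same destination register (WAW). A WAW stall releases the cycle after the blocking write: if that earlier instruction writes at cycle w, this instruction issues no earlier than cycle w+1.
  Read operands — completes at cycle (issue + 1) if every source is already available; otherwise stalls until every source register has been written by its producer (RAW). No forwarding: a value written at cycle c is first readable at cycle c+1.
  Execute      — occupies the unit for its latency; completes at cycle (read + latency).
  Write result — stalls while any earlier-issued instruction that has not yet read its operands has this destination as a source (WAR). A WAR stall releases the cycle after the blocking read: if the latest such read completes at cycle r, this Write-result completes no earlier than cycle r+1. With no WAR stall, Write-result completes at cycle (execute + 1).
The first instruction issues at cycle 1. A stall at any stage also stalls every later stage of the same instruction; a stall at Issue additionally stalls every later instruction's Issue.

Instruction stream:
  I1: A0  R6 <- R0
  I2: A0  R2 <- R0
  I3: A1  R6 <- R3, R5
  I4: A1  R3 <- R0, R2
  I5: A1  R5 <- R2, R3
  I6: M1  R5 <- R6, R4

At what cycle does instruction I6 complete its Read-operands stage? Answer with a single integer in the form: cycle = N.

[1] issue I1 (A0)
[2] I1 read-ops
[3] I1 finished on A0
[4] I1→R6
[5] issue I2 (A0)
[6] I2 read-ops; issue I3 (A1)
[7] I2 finished on A0; I3 read-ops
[8] I2→R2
[9] I3 finished on A1
[10] I3→R6
[11] issue I4 (A1)
[12] I4 read-ops
[14] I4 finished on A1
[15] I4→R3
[16] issue I5 (A1)
[17] I5 read-ops
[19] I5 finished on A1
[20] I5→R5
[21] issue I6 (M1)
[22] I6 read-ops
[27] I6 finished on M1
[28] I6→R5

cycle = 22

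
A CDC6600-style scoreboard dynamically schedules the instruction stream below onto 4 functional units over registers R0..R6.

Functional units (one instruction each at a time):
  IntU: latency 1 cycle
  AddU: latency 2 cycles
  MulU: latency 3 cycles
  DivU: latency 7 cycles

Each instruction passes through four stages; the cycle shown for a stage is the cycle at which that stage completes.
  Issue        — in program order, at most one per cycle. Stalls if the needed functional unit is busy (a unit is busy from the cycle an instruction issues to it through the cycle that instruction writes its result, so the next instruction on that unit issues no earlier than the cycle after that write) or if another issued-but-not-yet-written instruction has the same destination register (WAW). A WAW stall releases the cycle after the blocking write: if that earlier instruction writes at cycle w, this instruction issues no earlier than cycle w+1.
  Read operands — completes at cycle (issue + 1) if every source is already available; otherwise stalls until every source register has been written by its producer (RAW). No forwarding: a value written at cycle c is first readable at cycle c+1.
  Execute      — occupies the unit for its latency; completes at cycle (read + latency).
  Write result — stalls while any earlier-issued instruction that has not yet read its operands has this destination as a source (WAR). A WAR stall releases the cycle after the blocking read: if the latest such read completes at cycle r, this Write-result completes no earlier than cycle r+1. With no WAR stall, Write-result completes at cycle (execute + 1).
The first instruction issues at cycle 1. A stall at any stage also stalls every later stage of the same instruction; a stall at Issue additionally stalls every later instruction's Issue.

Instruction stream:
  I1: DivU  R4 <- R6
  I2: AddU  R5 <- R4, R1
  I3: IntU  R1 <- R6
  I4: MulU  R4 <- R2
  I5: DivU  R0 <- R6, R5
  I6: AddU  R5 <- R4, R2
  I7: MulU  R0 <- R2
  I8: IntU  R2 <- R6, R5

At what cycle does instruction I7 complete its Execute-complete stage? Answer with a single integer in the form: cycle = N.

I1  is:1  ro:2  ex:9  wr:10
I2  is:2  ro:11  ex:13  wr:14  — RAW R4: wait I1 write@10
I3  is:3  ro:4  ex:5  wr:12  — WAR R1: wait I2 read@11
I4  is:11  ro:12  ex:15  wr:16  — WAW R4: wait I1 write@10
I5  is:12  ro:15  ex:22  wr:23  — RAW R5: wait I2 write@14
I6  is:15  ro:17  ex:19  wr:20  — struct: AddU busy until I2 writes@14, RAW R4: wait I4 write@16
I7  is:24  ro:25  ex:28  wr:29  — WAW R0: wait I5 write@23
I8  is:25  ro:26  ex:27  wr:28

cycle = 28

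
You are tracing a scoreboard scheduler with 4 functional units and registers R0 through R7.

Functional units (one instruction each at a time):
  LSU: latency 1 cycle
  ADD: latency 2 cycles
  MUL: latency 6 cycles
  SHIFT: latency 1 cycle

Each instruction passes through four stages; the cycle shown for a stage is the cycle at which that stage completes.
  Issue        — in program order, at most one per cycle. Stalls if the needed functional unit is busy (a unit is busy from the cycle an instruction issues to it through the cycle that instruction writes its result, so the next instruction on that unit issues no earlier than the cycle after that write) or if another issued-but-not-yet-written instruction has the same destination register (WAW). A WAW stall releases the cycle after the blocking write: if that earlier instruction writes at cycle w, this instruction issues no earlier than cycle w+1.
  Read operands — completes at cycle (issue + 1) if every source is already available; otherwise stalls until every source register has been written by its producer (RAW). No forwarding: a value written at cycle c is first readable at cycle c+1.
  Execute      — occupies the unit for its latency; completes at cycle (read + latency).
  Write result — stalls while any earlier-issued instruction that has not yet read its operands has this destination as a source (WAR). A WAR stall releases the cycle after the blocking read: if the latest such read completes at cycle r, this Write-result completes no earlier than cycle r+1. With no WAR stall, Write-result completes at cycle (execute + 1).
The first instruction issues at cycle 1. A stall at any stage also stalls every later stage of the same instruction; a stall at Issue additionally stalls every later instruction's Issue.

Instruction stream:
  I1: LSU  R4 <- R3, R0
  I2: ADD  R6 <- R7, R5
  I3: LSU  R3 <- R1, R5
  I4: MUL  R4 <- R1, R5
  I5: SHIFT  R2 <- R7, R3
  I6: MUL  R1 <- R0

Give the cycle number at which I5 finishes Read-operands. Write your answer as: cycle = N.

I1  is:1  ro:2  ex:3  wr:4
I2  is:2  ro:3  ex:5  wr:6
I3  is:5  ro:6  ex:7  wr:8  — struct: LSU busy until I1 writes@4
I4  is:6  ro:7  ex:13  wr:14
I5  is:7  ro:9  ex:10  wr:11  — RAW R3: wait I3 write@8
I6  is:15  ro:16  ex:22  wr:23  — struct: MUL busy until I4 writes@14

cycle = 9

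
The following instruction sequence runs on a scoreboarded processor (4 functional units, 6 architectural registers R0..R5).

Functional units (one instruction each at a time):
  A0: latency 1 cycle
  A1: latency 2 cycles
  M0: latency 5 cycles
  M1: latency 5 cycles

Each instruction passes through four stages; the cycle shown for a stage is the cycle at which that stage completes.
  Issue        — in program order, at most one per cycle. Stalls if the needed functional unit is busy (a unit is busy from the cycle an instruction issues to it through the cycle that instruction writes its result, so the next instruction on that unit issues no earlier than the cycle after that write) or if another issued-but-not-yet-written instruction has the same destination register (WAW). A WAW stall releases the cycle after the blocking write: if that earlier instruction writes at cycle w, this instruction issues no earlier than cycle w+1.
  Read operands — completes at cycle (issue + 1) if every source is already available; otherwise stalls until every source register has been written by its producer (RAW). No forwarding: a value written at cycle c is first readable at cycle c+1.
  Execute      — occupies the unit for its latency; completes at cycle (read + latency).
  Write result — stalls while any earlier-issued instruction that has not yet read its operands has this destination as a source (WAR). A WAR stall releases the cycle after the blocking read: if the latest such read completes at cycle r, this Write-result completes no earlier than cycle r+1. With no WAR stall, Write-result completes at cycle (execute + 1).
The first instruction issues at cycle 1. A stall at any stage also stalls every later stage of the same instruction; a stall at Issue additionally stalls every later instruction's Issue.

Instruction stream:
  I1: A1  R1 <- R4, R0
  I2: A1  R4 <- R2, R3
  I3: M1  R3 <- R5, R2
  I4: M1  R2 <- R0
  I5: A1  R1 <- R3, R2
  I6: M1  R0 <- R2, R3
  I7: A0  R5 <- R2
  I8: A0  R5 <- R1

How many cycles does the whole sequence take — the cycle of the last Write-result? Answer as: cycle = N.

cycle = 31

t=1  I1→A1
t=2  I1 RO
t=4  I1 EX
t=5  I1 WR R1
t=6  I2→A1
t=7  I2 RO, I3→M1
t=8  I3 RO
t=9  I2 EX
t=10  I2 WR R4
t=13  I3 EX
t=14  I3 WR R3
t=15  I4→M1
t=16  I4 RO, I5→A1
t=21  I4 EX
t=22  I4 WR R2
t=23  I5 RO, I6→M1
t=24  I6 RO, I7→A0
t=25  I5 EX, I7 RO
t=26  I5 WR R1, I7 EX
t=27  I7 WR R5
t=28  I8→A0
t=29  I6 EX, I8 RO
t=30  I6 WR R0, I8 EX
t=31  I8 WR R5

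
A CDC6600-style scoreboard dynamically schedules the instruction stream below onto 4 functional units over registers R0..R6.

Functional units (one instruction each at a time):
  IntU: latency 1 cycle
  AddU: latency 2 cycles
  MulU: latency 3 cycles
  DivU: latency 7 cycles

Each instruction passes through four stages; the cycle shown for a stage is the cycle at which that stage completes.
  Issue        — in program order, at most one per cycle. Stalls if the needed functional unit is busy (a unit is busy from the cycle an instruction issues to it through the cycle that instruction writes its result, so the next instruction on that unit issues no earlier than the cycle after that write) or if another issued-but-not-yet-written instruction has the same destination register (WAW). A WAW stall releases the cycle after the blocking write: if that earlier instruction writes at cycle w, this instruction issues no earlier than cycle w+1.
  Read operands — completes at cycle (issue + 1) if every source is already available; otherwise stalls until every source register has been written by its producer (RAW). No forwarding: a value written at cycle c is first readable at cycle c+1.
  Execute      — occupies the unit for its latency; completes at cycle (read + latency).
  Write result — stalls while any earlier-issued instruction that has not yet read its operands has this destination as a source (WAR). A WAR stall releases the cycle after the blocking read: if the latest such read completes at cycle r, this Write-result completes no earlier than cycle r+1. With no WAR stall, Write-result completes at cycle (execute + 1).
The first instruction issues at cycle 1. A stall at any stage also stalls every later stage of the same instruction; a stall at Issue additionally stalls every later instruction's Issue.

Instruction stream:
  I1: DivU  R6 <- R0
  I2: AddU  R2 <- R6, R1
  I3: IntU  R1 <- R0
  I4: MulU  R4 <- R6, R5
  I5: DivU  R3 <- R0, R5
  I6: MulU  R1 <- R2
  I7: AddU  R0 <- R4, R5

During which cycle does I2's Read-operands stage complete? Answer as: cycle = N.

cycle = 11

I1: IS=1 RO=2 EX=9 WR=10
I2: IS=2 RO=11 EX=13 WR=14  [RAW R6: wait I1 write@10]
I3: IS=3 RO=4 EX=5 WR=12  [WAR R1: wait I2 read@11]
I4: IS=4 RO=11 EX=14 WR=15  [RAW R6: wait I1 write@10]
I5: IS=11 RO=12 EX=19 WR=20  [struct: DivU busy until I1 writes@10]
I6: IS=16 RO=17 EX=20 WR=21  [struct: MulU busy until I4 writes@15]
I7: IS=17 RO=18 EX=20 WR=21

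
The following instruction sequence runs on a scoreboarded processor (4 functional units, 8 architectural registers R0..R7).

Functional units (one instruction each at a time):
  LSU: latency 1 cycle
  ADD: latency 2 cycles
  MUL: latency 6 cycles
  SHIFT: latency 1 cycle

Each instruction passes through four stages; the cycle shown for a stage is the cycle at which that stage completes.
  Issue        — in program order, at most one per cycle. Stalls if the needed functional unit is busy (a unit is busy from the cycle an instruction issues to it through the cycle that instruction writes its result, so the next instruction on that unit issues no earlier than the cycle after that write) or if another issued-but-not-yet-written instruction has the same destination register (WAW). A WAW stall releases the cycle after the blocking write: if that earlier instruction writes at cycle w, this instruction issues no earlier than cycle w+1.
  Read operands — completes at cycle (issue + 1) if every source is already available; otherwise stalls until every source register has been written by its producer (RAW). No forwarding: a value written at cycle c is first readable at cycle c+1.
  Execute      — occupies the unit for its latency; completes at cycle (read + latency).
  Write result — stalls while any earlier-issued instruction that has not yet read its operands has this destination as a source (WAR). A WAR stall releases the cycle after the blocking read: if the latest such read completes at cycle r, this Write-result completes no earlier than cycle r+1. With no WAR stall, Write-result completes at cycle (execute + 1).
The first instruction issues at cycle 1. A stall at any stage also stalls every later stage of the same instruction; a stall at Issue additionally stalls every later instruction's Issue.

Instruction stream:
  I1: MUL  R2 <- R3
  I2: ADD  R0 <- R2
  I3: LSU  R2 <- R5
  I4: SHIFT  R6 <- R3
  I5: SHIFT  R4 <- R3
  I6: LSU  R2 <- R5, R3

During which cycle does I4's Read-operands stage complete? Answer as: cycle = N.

cycle = 12

c1: I1 dispatched to MUL
c2: I1 operands ready | I2 dispatched to ADD
c8: I1 complete
c9: R2←I1
c10: I2 operands ready | I3 dispatched to LSU
c11: I3 operands ready | I4 dispatched to SHIFT
c12: I2 complete | I3 complete | I4 operands ready
c13: R0←I2 | R2←I3 | I4 complete
c14: R6←I4
c15: I5 dispatched to SHIFT
c16: I5 operands ready | I6 dispatched to LSU
c17: I5 complete | I6 operands ready
c18: R4←I5 | I6 complete
c19: R2←I6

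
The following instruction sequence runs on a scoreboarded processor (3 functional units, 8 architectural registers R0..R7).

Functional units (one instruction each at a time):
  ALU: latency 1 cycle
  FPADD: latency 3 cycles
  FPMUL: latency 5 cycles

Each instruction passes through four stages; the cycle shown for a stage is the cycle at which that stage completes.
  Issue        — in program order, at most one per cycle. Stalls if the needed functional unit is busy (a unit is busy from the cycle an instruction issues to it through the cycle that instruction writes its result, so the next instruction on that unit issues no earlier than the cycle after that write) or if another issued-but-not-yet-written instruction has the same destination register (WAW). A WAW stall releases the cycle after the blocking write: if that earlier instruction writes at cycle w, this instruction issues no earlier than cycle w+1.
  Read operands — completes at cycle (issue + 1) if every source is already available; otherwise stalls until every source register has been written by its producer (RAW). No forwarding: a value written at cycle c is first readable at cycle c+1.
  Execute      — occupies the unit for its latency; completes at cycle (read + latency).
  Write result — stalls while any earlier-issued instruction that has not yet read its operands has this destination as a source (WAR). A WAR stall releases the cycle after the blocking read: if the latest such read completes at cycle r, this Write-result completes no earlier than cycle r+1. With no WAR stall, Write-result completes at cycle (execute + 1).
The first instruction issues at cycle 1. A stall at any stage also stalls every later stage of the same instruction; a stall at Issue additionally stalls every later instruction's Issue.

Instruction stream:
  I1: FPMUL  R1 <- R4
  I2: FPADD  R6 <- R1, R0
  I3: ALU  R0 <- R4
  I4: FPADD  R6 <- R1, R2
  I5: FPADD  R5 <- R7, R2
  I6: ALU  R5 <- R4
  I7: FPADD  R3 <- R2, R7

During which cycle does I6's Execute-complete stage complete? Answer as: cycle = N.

cycle 1: I1 issues→FPMUL
cycle 2: I1 reads; I2 issues→FPADD
cycle 3: I3 issues→ALU
cycle 4: I3 reads
cycle 5: I3 exec-done
cycle 7: I1 exec-done
cycle 8: I1 writes R1
cycle 9: I2 reads
cycle 10: I3 writes R0
cycle 12: I2 exec-done
cycle 13: I2 writes R6
cycle 14: I4 issues→FPADD
cycle 15: I4 reads
cycle 18: I4 exec-done
cycle 19: I4 writes R6
cycle 20: I5 issues→FPADD
cycle 21: I5 reads
cycle 24: I5 exec-done
cycle 25: I5 writes R5
cycle 26: I6 issues→ALU
cycle 27: I6 reads; I7 issues→FPADD
cycle 28: I6 exec-done; I7 reads
cycle 29: I6 writes R5
cycle 31: I7 exec-done
cycle 32: I7 writes R3

cycle = 28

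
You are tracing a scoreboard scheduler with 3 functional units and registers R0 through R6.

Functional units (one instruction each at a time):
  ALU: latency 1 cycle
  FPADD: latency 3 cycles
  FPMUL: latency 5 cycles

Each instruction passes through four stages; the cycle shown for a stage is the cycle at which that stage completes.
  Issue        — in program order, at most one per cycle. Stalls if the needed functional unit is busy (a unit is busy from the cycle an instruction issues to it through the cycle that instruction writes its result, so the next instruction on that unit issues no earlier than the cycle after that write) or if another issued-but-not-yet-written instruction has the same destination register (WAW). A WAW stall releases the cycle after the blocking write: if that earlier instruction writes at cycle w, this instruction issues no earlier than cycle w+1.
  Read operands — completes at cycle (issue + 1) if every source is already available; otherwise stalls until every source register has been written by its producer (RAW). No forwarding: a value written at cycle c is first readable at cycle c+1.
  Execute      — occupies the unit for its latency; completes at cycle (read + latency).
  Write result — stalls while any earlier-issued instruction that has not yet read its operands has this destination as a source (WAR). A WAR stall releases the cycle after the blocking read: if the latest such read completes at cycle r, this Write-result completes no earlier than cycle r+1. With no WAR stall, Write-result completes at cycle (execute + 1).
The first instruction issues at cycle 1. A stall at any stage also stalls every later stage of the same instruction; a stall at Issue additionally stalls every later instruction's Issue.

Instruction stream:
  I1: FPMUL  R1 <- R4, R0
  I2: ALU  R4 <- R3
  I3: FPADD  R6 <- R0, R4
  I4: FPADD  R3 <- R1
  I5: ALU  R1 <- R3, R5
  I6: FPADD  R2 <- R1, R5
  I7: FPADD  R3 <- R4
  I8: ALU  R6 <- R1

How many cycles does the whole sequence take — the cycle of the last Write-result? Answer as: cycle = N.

c1: I1→FPMUL
c2: I1 RO, I2→ALU
c3: I2 RO, I3→FPADD
c4: I2 EX
c5: I2 WR R4
c6: I3 RO
c7: I1 EX
c8: I1 WR R1
c9: I3 EX
c10: I3 WR R6
c11: I4→FPADD
c12: I4 RO, I5→ALU
c15: I4 EX
c16: I4 WR R3
c17: I5 RO, I6→FPADD
c18: I5 EX
c19: I5 WR R1
c20: I6 RO
c23: I6 EX
c24: I6 WR R2
c25: I7→FPADD
c26: I7 RO, I8→ALU
c27: I8 RO
c28: I8 EX
c29: I7 EX, I8 WR R6
c30: I7 WR R3

cycle = 30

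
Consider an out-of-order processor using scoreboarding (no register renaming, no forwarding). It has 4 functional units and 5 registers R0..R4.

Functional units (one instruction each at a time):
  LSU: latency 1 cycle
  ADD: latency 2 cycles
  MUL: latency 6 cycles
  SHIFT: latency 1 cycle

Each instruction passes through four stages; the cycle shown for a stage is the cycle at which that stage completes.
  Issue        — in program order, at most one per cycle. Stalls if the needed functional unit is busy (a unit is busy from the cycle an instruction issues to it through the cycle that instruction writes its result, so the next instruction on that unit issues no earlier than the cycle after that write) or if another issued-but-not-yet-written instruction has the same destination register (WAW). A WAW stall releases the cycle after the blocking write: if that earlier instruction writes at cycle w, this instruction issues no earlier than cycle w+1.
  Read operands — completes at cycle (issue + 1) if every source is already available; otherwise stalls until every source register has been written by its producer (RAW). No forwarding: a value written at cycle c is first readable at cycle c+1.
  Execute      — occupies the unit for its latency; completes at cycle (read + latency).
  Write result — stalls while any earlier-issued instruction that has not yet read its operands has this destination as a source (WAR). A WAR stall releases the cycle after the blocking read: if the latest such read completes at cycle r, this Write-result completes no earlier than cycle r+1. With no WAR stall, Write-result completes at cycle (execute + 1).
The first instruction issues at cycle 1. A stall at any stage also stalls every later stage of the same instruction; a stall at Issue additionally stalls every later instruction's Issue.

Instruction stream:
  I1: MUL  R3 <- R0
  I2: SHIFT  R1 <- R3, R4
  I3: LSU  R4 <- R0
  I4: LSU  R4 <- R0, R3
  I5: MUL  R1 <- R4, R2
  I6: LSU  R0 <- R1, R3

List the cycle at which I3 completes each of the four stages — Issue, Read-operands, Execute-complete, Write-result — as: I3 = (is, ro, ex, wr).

[1] I1 dispatched to MUL
[2] I1 operands ready · I2 dispatched to SHIFT
[3] I3 dispatched to LSU
[4] I3 operands ready
[5] I3 complete
[8] I1 complete
[9] R3←I1
[10] I2 operands ready
[11] I2 complete · R4←I3
[12] R1←I2 · I4 dispatched to LSU
[13] I4 operands ready · I5 dispatched to MUL
[14] I4 complete
[15] R4←I4
[16] I5 operands ready · I6 dispatched to LSU
[22] I5 complete
[23] R1←I5
[24] I6 operands ready
[25] I6 complete
[26] R0←I6

I3 = (3, 4, 5, 11)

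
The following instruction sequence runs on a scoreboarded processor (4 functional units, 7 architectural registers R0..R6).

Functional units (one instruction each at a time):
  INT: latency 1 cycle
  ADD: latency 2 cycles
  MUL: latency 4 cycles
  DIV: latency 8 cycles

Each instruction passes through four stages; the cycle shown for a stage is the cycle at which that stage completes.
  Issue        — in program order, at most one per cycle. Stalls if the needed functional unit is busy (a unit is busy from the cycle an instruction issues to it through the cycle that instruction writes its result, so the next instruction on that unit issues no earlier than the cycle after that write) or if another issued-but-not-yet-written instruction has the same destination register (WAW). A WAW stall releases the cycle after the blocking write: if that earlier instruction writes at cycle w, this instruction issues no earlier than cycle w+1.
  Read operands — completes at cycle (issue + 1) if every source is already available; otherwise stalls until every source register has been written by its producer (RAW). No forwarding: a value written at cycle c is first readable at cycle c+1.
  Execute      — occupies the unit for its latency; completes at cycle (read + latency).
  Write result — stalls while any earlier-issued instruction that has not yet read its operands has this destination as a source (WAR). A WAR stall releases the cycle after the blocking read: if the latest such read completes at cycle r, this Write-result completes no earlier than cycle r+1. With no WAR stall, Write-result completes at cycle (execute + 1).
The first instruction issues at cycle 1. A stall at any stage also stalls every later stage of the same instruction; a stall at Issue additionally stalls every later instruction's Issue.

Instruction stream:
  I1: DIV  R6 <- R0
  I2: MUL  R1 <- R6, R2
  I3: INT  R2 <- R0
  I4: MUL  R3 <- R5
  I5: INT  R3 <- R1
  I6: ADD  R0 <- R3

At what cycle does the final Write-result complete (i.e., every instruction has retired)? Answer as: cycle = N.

t=1  I1→DIV
t=2  I1 RO · I2→MUL
t=3  I3→INT
t=4  I3 RO
t=5  I3 EX
t=10  I1 EX
t=11  I1 WR R6
t=12  I2 RO
t=13  I3 WR R2
t=16  I2 EX
t=17  I2 WR R1
t=18  I4→MUL
t=19  I4 RO
t=23  I4 EX
t=24  I4 WR R3
t=25  I5→INT
t=26  I5 RO · I6→ADD
t=27  I5 EX
t=28  I5 WR R3
t=29  I6 RO
t=31  I6 EX
t=32  I6 WR R0

cycle = 32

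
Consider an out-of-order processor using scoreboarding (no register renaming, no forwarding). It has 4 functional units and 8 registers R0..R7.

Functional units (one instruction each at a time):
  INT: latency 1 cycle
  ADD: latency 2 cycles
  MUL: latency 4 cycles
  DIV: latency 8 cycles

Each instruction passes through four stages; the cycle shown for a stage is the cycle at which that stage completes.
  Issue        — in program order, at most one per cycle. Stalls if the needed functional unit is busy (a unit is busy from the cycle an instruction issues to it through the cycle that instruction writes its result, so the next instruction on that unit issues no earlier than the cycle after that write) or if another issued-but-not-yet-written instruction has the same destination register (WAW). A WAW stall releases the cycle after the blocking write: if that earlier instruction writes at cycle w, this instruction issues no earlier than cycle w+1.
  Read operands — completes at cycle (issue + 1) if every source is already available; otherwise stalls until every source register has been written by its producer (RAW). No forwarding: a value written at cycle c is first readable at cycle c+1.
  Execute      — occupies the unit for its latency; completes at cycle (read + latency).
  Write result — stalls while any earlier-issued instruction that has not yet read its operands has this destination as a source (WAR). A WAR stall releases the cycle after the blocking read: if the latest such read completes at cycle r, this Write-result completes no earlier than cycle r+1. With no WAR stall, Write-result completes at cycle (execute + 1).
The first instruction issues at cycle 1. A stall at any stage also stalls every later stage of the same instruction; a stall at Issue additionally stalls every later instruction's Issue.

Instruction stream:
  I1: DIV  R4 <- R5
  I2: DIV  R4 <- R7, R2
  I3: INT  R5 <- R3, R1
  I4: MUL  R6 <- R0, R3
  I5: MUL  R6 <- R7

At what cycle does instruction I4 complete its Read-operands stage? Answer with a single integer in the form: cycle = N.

cycle = 15

I1  is:1  ro:2  ex:10  wr:11
I2  is:12  ro:13  ex:21  wr:22  — struct: DIV busy until I1 writes@11
I3  is:13  ro:14  ex:15  wr:16
I4  is:14  ro:15  ex:19  wr:20
I5  is:21  ro:22  ex:26  wr:27  — struct: MUL busy until I4 writes@20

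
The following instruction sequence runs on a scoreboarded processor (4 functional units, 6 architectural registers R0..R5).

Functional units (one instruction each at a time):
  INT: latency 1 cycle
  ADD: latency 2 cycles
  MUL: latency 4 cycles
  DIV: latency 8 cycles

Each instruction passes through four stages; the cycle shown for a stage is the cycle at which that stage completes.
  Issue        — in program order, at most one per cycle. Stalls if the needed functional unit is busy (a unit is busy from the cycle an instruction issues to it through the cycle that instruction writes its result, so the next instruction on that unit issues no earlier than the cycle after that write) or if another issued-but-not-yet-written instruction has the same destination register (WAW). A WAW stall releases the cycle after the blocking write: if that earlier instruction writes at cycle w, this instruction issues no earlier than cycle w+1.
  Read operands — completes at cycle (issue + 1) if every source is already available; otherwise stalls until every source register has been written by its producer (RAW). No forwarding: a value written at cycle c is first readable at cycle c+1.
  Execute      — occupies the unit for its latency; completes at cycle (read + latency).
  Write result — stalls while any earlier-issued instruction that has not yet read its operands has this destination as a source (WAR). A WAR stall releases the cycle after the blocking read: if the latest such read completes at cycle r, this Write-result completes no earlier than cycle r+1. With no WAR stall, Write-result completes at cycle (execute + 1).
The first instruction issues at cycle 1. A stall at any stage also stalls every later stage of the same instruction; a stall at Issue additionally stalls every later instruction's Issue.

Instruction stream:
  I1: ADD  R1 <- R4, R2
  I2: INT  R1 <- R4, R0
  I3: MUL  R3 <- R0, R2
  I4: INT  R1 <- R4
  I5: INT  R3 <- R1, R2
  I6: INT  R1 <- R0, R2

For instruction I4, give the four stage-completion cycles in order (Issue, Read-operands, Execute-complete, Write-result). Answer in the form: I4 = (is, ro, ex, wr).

c1: I1 issues→ADD
c2: I1 reads
c4: I1 exec-done
c5: I1 writes R1
c6: I2 issues→INT
c7: I2 reads, I3 issues→MUL
c8: I2 exec-done, I3 reads
c9: I2 writes R1
c10: I4 issues→INT
c11: I4 reads
c12: I3 exec-done, I4 exec-done
c13: I3 writes R3, I4 writes R1
c14: I5 issues→INT
c15: I5 reads
c16: I5 exec-done
c17: I5 writes R3
c18: I6 issues→INT
c19: I6 reads
c20: I6 exec-done
c21: I6 writes R1

I4 = (10, 11, 12, 13)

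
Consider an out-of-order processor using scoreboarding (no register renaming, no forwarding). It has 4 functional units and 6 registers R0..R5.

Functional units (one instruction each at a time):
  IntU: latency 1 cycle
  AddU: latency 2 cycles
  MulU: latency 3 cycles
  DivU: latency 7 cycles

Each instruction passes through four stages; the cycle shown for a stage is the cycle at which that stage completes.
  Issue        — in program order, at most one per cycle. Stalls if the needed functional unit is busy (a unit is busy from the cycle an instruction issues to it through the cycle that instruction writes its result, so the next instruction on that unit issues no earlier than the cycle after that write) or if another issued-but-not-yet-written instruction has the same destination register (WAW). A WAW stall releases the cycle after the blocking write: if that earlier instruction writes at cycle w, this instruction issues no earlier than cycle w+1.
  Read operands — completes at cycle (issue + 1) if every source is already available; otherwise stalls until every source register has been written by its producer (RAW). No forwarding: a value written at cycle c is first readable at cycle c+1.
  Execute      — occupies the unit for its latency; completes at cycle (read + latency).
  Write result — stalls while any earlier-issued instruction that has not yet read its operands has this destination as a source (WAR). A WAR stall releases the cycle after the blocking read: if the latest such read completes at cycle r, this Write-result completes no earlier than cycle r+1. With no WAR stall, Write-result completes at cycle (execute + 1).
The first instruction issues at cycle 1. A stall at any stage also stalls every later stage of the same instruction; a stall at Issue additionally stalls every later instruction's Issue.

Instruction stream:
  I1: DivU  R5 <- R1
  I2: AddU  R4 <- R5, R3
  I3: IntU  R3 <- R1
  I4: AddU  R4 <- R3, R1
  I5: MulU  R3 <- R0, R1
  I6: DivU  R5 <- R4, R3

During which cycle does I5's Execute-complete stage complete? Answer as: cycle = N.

1) issue 1, read 2, done 9, write 10
2) issue 2, read 11, done 13, write 14  <RAW R5: wait I1 write@10>
3) issue 3, read 4, done 5, write 12  <WAR R3: wait I2 read@11>
4) issue 15, read 16, done 18, write 19  <struct: AddU busy until I2 writes@14>
5) issue 16, read 17, done 20, write 21
6) issue 17, read 22, done 29, write 30  <RAW R3: wait I5 write@21>

cycle = 20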